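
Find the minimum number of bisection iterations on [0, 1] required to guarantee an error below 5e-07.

We need (b-a)/2^n ≤ 5e-07
(1 - 0)/2^n ≤ 5e-07
1/2^n ≤ 5e-07
2^n ≥ 2000000
n ≥ log₂(2000000) = 20.93
n ≥ 21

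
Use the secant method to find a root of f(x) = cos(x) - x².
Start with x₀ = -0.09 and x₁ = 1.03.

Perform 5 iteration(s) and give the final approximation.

f(x) = cos(x) - x²
x₀ = -0.09, x₁ = 1.03

Secant formula: x_{n+1} = x_n - f(x_n)(x_n - x_{n-1})/(f(x_n) - f(x_{n-1}))

Iteration 1:
  f(-0.090000) = 0.987853
  f(1.030000) = -0.546081
  x_2 = 1.030000 - (-0.546081)×(1.030000 - (-0.090000))/(-0.546081 - 0.987853)
       = 0.631279
Iteration 2:
  f(1.030000) = -0.546081
  f(0.631279) = 0.408759
  x_3 = 0.631279 - 0.408759×(0.631279 - 1.030000)/(0.408759 - (-0.546081))
       = 0.801968
Iteration 3:
  f(0.631279) = 0.408759
  f(0.801968) = 0.052140
  x_4 = 0.801968 - 0.052140×(0.801968 - 0.631279)/(0.052140 - 0.408759)
       = 0.826924
Iteration 4:
  f(0.801968) = 0.052140
  f(0.826924) = -0.006661
  x_5 = 0.826924 - (-0.006661)×(0.826924 - 0.801968)/(-0.006661 - 0.052140)
       = 0.824097
Iteration 5:
  f(0.826924) = -0.006661
  f(0.824097) = 0.000084
  x_6 = 0.824097 - 0.000084×(0.824097 - 0.826924)/(0.000084 - (-0.006661))
       = 0.824132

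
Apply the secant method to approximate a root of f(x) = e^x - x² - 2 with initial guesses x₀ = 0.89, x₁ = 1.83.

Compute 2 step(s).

f(x) = e^x - x² - 2
x₀ = 0.89, x₁ = 1.83

Secant formula: x_{n+1} = x_n - f(x_n)(x_n - x_{n-1})/(f(x_n) - f(x_{n-1}))

Iteration 1:
  f(0.890000) = -0.356970
  f(1.830000) = 0.884987
  x_2 = 1.830000 - 0.884987×(1.830000 - 0.890000)/(0.884987 - (-0.356970))
       = 1.160180
Iteration 2:
  f(1.830000) = 0.884987
  f(1.160180) = -0.155510
  x_3 = 1.160180 - (-0.155510)×(1.160180 - 1.830000)/(-0.155510 - 0.884987)
       = 1.260290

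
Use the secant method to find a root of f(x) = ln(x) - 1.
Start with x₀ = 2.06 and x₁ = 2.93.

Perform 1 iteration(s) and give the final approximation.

f(x) = ln(x) - 1
x₀ = 2.06, x₁ = 2.93

Secant formula: x_{n+1} = x_n - f(x_n)(x_n - x_{n-1})/(f(x_n) - f(x_{n-1}))

Iteration 1:
  f(2.060000) = -0.277294
  f(2.930000) = 0.075002
  x_2 = 2.930000 - 0.075002×(2.930000 - 2.060000)/(0.075002 - (-0.277294))
       = 2.744781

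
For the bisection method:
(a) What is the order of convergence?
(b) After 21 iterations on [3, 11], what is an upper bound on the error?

(a) Bisection has linear (order 1) convergence; the error is halved each step.

(b) Error bound = (b-a)/2^n = (11 - 3)/2^{21}
    = 8/2^{21}

(a) 1 (linear); (b) error ≤ 3.81e-06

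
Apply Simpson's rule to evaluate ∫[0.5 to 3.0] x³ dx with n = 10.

f(x) = x³
a = 0.5, b = 3.0, n = 10
h = (b - a)/n = 0.250000

Simpson's rule: (h/3)[f(x₀) + 4f(x₁) + 2f(x₂) + ... + f(xₙ)]

x_0 = 0.5000, f(x_0) = 0.125000, coefficient = 1
x_1 = 0.7500, f(x_1) = 0.421875, coefficient = 4
x_2 = 1.0000, f(x_2) = 1.000000, coefficient = 2
x_3 = 1.2500, f(x_3) = 1.953125, coefficient = 4
x_4 = 1.5000, f(x_4) = 3.375000, coefficient = 2
x_5 = 1.7500, f(x_5) = 5.359375, coefficient = 4
x_6 = 2.0000, f(x_6) = 8.000000, coefficient = 2
x_7 = 2.2500, f(x_7) = 11.390625, coefficient = 4
x_8 = 2.5000, f(x_8) = 15.625000, coefficient = 2
x_9 = 2.7500, f(x_9) = 20.796875, coefficient = 4
x_10 = 3.0000, f(x_10) = 27.000000, coefficient = 1

I ≈ (0.250000/3) × 242.812500 = 20.234375
Exact value: 20.234375
Error: 0.000000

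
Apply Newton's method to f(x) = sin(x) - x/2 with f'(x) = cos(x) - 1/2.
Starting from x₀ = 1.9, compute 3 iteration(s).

f(x) = sin(x) - x/2
f'(x) = cos(x) - 1/2
x₀ = 1.9

Newton-Raphson formula: x_{n+1} = x_n - f(x_n)/f'(x_n)

Iteration 1:
  f(1.900000) = -0.003700
  f'(1.900000) = -0.823290
  x_1 = 1.900000 - (-0.003700)/(-0.823290) = 1.895506
Iteration 2:
  f(1.895506) = -0.000010
  f'(1.895506) = -0.819034
  x_2 = 1.895506 - (-0.000010)/(-0.819034) = 1.895494
Iteration 3:
  f(1.895494) = 0.000000
  f'(1.895494) = -0.819023
  x_3 = 1.895494 - 0.000000/(-0.819023) = 1.895494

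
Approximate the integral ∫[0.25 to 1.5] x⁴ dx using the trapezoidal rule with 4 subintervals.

f(x) = x⁴
a = 0.25, b = 1.5, n = 4
h = (b - a)/n = 0.312500

Trapezoidal rule: (h/2)[f(x₀) + 2f(x₁) + 2f(x₂) + ... + f(xₙ)]

x_0 = 0.2500, f(x_0) = 0.003906, coefficient = 1
x_1 = 0.5625, f(x_1) = 0.100113, coefficient = 2
x_2 = 0.8750, f(x_2) = 0.586182, coefficient = 2
x_3 = 1.1875, f(x_3) = 1.988541, coefficient = 2
x_4 = 1.5000, f(x_4) = 5.062500, coefficient = 1

I ≈ (0.312500/2) × 10.416077 = 1.627512
Exact value: 1.518555
Error: 0.108957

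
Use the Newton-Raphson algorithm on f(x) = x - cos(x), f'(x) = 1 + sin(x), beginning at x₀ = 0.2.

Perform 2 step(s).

f(x) = x - cos(x)
f'(x) = 1 + sin(x)
x₀ = 0.2

Newton-Raphson formula: x_{n+1} = x_n - f(x_n)/f'(x_n)

Iteration 1:
  f(0.200000) = -0.780067
  f'(0.200000) = 1.198669
  x_1 = 0.200000 - (-0.780067)/1.198669 = 0.850777
Iteration 2:
  f(0.850777) = 0.191378
  f'(0.850777) = 1.751793
  x_2 = 0.850777 - 0.191378/1.751793 = 0.741530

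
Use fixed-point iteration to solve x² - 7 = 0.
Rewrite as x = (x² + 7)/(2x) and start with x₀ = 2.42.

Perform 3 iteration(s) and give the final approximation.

Equation: x² - 7 = 0
Fixed-point form: x = (x² + 7)/(2x)
x₀ = 2.42

x_1 = g(2.420000) = 2.656281
x_2 = g(2.656281) = 2.645772
x_3 = g(2.645772) = 2.645751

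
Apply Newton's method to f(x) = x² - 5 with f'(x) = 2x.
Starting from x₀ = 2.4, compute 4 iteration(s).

f(x) = x² - 5
f'(x) = 2x
x₀ = 2.4

Newton-Raphson formula: x_{n+1} = x_n - f(x_n)/f'(x_n)

Iteration 1:
  f(2.400000) = 0.760000
  f'(2.400000) = 4.800000
  x_1 = 2.400000 - 0.760000/4.800000 = 2.241667
Iteration 2:
  f(2.241667) = 0.025069
  f'(2.241667) = 4.483333
  x_2 = 2.241667 - 0.025069/4.483333 = 2.236075
Iteration 3:
  f(2.236075) = 0.000031
  f'(2.236075) = 4.472150
  x_3 = 2.236075 - 0.000031/4.472150 = 2.236068
Iteration 4:
  f(2.236068) = 0.000000
  f'(2.236068) = 4.472136
  x_4 = 2.236068 - 0.000000/4.472136 = 2.236068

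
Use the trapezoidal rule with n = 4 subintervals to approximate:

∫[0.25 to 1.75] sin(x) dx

f(x) = sin(x)
a = 0.25, b = 1.75, n = 4
h = (b - a)/n = 0.375000

Trapezoidal rule: (h/2)[f(x₀) + 2f(x₁) + 2f(x₂) + ... + f(xₙ)]

x_0 = 0.2500, f(x_0) = 0.247404, coefficient = 1
x_1 = 0.6250, f(x_1) = 0.585097, coefficient = 2
x_2 = 1.0000, f(x_2) = 0.841471, coefficient = 2
x_3 = 1.3750, f(x_3) = 0.980893, coefficient = 2
x_4 = 1.7500, f(x_4) = 0.983986, coefficient = 1

I ≈ (0.375000/2) × 6.046313 = 1.133684
Exact value: 1.147158
Error: 0.013475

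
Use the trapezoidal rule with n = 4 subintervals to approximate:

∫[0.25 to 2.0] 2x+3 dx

f(x) = 2x+3
a = 0.25, b = 2.0, n = 4
h = (b - a)/n = 0.437500

Trapezoidal rule: (h/2)[f(x₀) + 2f(x₁) + 2f(x₂) + ... + f(xₙ)]

x_0 = 0.2500, f(x_0) = 3.500000, coefficient = 1
x_1 = 0.6875, f(x_1) = 4.375000, coefficient = 2
x_2 = 1.1250, f(x_2) = 5.250000, coefficient = 2
x_3 = 1.5625, f(x_3) = 6.125000, coefficient = 2
x_4 = 2.0000, f(x_4) = 7.000000, coefficient = 1

I ≈ (0.437500/2) × 42.000000 = 9.187500
Exact value: 9.187500
Error: 0.000000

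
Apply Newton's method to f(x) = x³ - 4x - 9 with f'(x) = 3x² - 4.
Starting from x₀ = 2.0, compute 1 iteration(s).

f(x) = x³ - 4x - 9
f'(x) = 3x² - 4
x₀ = 2.0

Newton-Raphson formula: x_{n+1} = x_n - f(x_n)/f'(x_n)

Iteration 1:
  f(2.000000) = -9.000000
  f'(2.000000) = 8.000000
  x_1 = 2.000000 - (-9.000000)/8.000000 = 3.125000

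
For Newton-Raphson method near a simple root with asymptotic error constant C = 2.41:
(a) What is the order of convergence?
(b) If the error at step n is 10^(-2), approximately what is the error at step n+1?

(a) Newton-Raphson has quadratic (order 2) convergence near simple roots.
    This means |e_{n+1}| ≈ C|e_n|².

(b) With |e_n| = 10^(-2) and C = 2.41:
    |e_{n+1}| ≈ 2.41 × (10^(-2))² = 2.41 × 10^(-4)

(a) 2 (quadratic); (b) |e_{n+1}| ≈ 2.410e-04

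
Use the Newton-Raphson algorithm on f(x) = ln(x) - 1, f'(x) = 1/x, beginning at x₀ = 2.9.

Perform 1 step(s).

f(x) = ln(x) - 1
f'(x) = 1/x
x₀ = 2.9

Newton-Raphson formula: x_{n+1} = x_n - f(x_n)/f'(x_n)

Iteration 1:
  f(2.900000) = 0.064711
  f'(2.900000) = 0.344828
  x_1 = 2.900000 - 0.064711/0.344828 = 2.712339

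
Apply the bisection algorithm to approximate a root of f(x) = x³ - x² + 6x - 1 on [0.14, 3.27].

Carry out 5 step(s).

f(x) = x³ - x² + 6x - 1
Initial interval: [0.14, 3.27]

Iteration 1:
  c_1 = (0.140000 + 3.270000)/2 = 1.705000
  f(c_1) = f(1.705000) = 11.279453
  f(a) × f(c) < 0, new interval: [0.140000, 1.705000]
Iteration 2:
  c_2 = (0.140000 + 1.705000)/2 = 0.922500
  f(c_2) = f(0.922500) = 4.469047
  f(a) × f(c) < 0, new interval: [0.140000, 0.922500]
Iteration 3:
  c_3 = (0.140000 + 0.922500)/2 = 0.531250
  f(c_3) = f(0.531250) = 2.055206
  f(a) × f(c) < 0, new interval: [0.140000, 0.531250]
Iteration 4:
  c_4 = (0.140000 + 0.531250)/2 = 0.335625
  f(c_4) = f(0.335625) = 0.938912
  f(a) × f(c) < 0, new interval: [0.140000, 0.335625]
Iteration 5:
  c_5 = (0.140000 + 0.335625)/2 = 0.237813
  f(c_5) = f(0.237813) = 0.383770
  f(a) × f(c) < 0, new interval: [0.140000, 0.237813]

After 5 iteration(s), the approximation is c_5 = 0.237813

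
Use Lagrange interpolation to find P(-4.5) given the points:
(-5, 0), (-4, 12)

Lagrange interpolation formula:
P(x) = Σ yᵢ × Lᵢ(x)
where Lᵢ(x) = Π_{j≠i} (x - xⱼ)/(xᵢ - xⱼ)

L_0(-4.5) = (-4.5 - (-4))/(-5 - (-4)) = 0.500000
L_1(-4.5) = (-4.5 - (-5))/(-4 - (-5)) = 0.500000

P(-4.5) = 0×L_0(-4.5) + 12×L_1(-4.5)
P(-4.5) = 6.000000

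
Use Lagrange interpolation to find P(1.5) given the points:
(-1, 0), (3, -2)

Lagrange interpolation formula:
P(x) = Σ yᵢ × Lᵢ(x)
where Lᵢ(x) = Π_{j≠i} (x - xⱼ)/(xᵢ - xⱼ)

L_0(1.5) = (1.5 - 3)/(-1 - 3) = 0.375000
L_1(1.5) = (1.5 - (-1))/(3 - (-1)) = 0.625000

P(1.5) = 0×L_0(1.5) + (-2)×L_1(1.5)
P(1.5) = -1.250000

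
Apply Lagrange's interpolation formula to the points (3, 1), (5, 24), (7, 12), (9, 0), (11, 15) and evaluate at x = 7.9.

Lagrange interpolation formula:
P(x) = Σ yᵢ × Lᵢ(x)
where Lᵢ(x) = Π_{j≠i} (x - xⱼ)/(xᵢ - xⱼ)

L_0(7.9) = (7.9 - 5)/(3 - 5) × (7.9 - 7)/(3 - 7) × (7.9 - 9)/(3 - 9) × (7.9 - 11)/(3 - 11) = 0.023177
L_1(7.9) = (7.9 - 3)/(5 - 3) × (7.9 - 7)/(5 - 7) × (7.9 - 9)/(5 - 9) × (7.9 - 11)/(5 - 11) = -0.156647
L_2(7.9) = (7.9 - 3)/(7 - 3) × (7.9 - 5)/(7 - 5) × (7.9 - 9)/(7 - 9) × (7.9 - 11)/(7 - 11) = 0.757127
L_3(7.9) = (7.9 - 3)/(9 - 3) × (7.9 - 5)/(9 - 5) × (7.9 - 7)/(9 - 7) × (7.9 - 11)/(9 - 11) = 0.412978
L_4(7.9) = (7.9 - 3)/(11 - 3) × (7.9 - 5)/(11 - 5) × (7.9 - 7)/(11 - 7) × (7.9 - 9)/(11 - 9) = -0.036635

P(7.9) = 1×L_0(7.9) + 24×L_1(7.9) + 12×L_2(7.9) + 0×L_3(7.9) + 15×L_4(7.9)
P(7.9) = 4.799644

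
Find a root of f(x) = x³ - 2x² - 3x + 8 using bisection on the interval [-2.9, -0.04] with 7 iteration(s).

f(x) = x³ - 2x² - 3x + 8
Initial interval: [-2.9, -0.04]

Iteration 1:
  c_1 = (-2.900000 + (-0.040000))/2 = -1.470000
  f(c_1) = f(-1.470000) = 4.911677
  f(a) × f(c) < 0, new interval: [-2.900000, -1.470000]
Iteration 2:
  c_2 = (-2.900000 + (-1.470000))/2 = -2.185000
  f(c_2) = f(-2.185000) = -5.425132
  f(a) × f(c) ≥ 0, new interval: [-2.185000, -1.470000]
Iteration 3:
  c_3 = (-2.185000 + (-1.470000))/2 = -1.827500
  f(c_3) = f(-1.827500) = 0.699583
  f(a) × f(c) < 0, new interval: [-2.185000, -1.827500]
Iteration 4:
  c_4 = (-2.185000 + (-1.827500))/2 = -2.006250
  f(c_4) = f(-2.006250) = -2.106563
  f(a) × f(c) ≥ 0, new interval: [-2.006250, -1.827500]
Iteration 5:
  c_5 = (-2.006250 + (-1.827500))/2 = -1.916875
  f(c_5) = f(-1.916875) = -0.641579
  f(a) × f(c) ≥ 0, new interval: [-1.916875, -1.827500]
Iteration 6:
  c_6 = (-1.916875 + (-1.827500))/2 = -1.872188
  f(c_6) = f(-1.872188) = 0.044212
  f(a) × f(c) < 0, new interval: [-1.916875, -1.872188]
Iteration 7:
  c_7 = (-1.916875 + (-1.872188))/2 = -1.894531
  f(c_7) = f(-1.894531) = -0.294847
  f(a) × f(c) ≥ 0, new interval: [-1.894531, -1.872188]

After 7 iteration(s), the approximation is c_7 = -1.894531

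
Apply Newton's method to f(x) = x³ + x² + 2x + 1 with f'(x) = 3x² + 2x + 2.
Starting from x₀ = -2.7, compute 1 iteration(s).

f(x) = x³ + x² + 2x + 1
f'(x) = 3x² + 2x + 2
x₀ = -2.7

Newton-Raphson formula: x_{n+1} = x_n - f(x_n)/f'(x_n)

Iteration 1:
  f(-2.700000) = -16.793000
  f'(-2.700000) = 18.470000
  x_1 = -2.700000 - (-16.793000)/18.470000 = -1.790796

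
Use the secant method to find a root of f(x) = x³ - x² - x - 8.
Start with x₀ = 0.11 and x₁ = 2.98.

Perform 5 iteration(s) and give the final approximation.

f(x) = x³ - x² - x - 8
x₀ = 0.11, x₁ = 2.98

Secant formula: x_{n+1} = x_n - f(x_n)(x_n - x_{n-1})/(f(x_n) - f(x_{n-1}))

Iteration 1:
  f(0.110000) = -8.120769
  f(2.980000) = 6.603192
  x_2 = 2.980000 - 6.603192×(2.980000 - 0.110000)/(6.603192 - (-8.120769))
       = 1.692903
Iteration 2:
  f(2.980000) = 6.603192
  f(1.692903) = -7.707097
  x_3 = 1.692903 - (-7.707097)×(1.692903 - 2.980000)/(-7.707097 - 6.603192)
       = 2.386095
Iteration 3:
  f(1.692903) = -7.707097
  f(2.386095) = -2.494429
  x_4 = 2.386095 - (-2.494429)×(2.386095 - 1.692903)/(-2.494429 - (-7.707097))
       = 2.717810
Iteration 4:
  f(2.386095) = -2.494429
  f(2.717810) = 1.970779
  x_5 = 2.717810 - 1.970779×(2.717810 - 2.386095)/(1.970779 - (-2.494429))
       = 2.571403
Iteration 5:
  f(2.717810) = 1.970779
  f(2.571403) = -0.181103
  x_6 = 2.571403 - (-0.181103)×(2.571403 - 2.717810)/(-0.181103 - 1.970779)
       = 2.583725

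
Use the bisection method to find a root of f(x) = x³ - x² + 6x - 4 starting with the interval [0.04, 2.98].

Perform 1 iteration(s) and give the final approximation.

f(x) = x³ - x² + 6x - 4
Initial interval: [0.04, 2.98]

Iteration 1:
  c_1 = (0.040000 + 2.980000)/2 = 1.510000
  f(c_1) = f(1.510000) = 6.222851
  f(a) × f(c) < 0, new interval: [0.040000, 1.510000]

After 1 iteration(s), the approximation is c_1 = 1.510000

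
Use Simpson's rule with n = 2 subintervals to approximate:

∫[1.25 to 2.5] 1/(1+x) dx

f(x) = 1/(1+x)
a = 1.25, b = 2.5, n = 2
h = (b - a)/n = 0.625000

Simpson's rule: (h/3)[f(x₀) + 4f(x₁) + 2f(x₂) + ... + f(xₙ)]

x_0 = 1.2500, f(x_0) = 0.444444, coefficient = 1
x_1 = 1.8750, f(x_1) = 0.347826, coefficient = 4
x_2 = 2.5000, f(x_2) = 0.285714, coefficient = 1

I ≈ (0.625000/3) × 2.121463 = 0.441971
Exact value: 0.441833
Error: 0.000139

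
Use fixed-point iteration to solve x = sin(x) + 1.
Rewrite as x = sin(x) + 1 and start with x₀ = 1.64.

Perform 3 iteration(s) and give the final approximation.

Equation: x = sin(x) + 1
Fixed-point form: x = sin(x) + 1
x₀ = 1.64

x_1 = g(1.640000) = 1.997606
x_2 = g(1.997606) = 1.910291
x_3 = g(1.910291) = 1.942923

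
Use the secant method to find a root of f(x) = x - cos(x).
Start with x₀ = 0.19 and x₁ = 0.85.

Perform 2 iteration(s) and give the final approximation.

f(x) = x - cos(x)
x₀ = 0.19, x₁ = 0.85

Secant formula: x_{n+1} = x_n - f(x_n)(x_n - x_{n-1})/(f(x_n) - f(x_{n-1}))

Iteration 1:
  f(0.190000) = -0.792004
  f(0.850000) = 0.190017
  x_2 = 0.850000 - 0.190017×(0.850000 - 0.190000)/(0.190017 - (-0.792004))
       = 0.722293
Iteration 2:
  f(0.850000) = 0.190017
  f(0.722293) = -0.027999
  x_3 = 0.722293 - (-0.027999)×(0.722293 - 0.850000)/(-0.027999 - 0.190017)
       = 0.738694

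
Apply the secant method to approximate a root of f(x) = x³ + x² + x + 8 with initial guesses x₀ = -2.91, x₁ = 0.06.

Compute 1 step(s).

f(x) = x³ + x² + x + 8
x₀ = -2.91, x₁ = 0.06

Secant formula: x_{n+1} = x_n - f(x_n)(x_n - x_{n-1})/(f(x_n) - f(x_{n-1}))

Iteration 1:
  f(-2.910000) = -11.084071
  f(0.060000) = 8.063816
  x_2 = 0.060000 - 8.063816×(0.060000 - (-2.910000))/(8.063816 - (-11.084071))
       = -1.190766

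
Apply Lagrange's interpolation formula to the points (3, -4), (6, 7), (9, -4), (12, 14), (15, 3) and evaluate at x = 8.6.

Lagrange interpolation formula:
P(x) = Σ yᵢ × Lᵢ(x)
where Lᵢ(x) = Π_{j≠i} (x - xⱼ)/(xᵢ - xⱼ)

L_0(8.6) = (8.6 - 6)/(3 - 6) × (8.6 - 9)/(3 - 9) × (8.6 - 12)/(3 - 12) × (8.6 - 15)/(3 - 15) = -0.011641
L_1(8.6) = (8.6 - 3)/(6 - 3) × (8.6 - 9)/(6 - 9) × (8.6 - 12)/(6 - 12) × (8.6 - 15)/(6 - 15) = 0.100293
L_2(8.6) = (8.6 - 3)/(9 - 3) × (8.6 - 6)/(9 - 6) × (8.6 - 12)/(9 - 12) × (8.6 - 15)/(9 - 15) = 0.977857
L_3(8.6) = (8.6 - 3)/(12 - 3) × (8.6 - 6)/(12 - 6) × (8.6 - 9)/(12 - 9) × (8.6 - 15)/(12 - 15) = -0.076695
L_4(8.6) = (8.6 - 3)/(15 - 3) × (8.6 - 6)/(15 - 6) × (8.6 - 9)/(15 - 9) × (8.6 - 12)/(15 - 12) = 0.010186

P(8.6) = (-4)×L_0(8.6) + 7×L_1(8.6) + (-4)×L_2(8.6) + 14×L_3(8.6) + 3×L_4(8.6)
P(8.6) = -4.205979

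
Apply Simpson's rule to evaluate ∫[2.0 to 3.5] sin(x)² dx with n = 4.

f(x) = sin(x)²
a = 2.0, b = 3.5, n = 4
h = (b - a)/n = 0.375000

Simpson's rule: (h/3)[f(x₀) + 4f(x₁) + 2f(x₂) + ... + f(xₙ)]

x_0 = 2.0000, f(x_0) = 0.826822, coefficient = 1
x_1 = 2.3750, f(x_1) = 0.481199, coefficient = 4
x_2 = 2.7500, f(x_2) = 0.145665, coefficient = 2
x_3 = 3.1250, f(x_3) = 0.000275, coefficient = 4
x_4 = 3.5000, f(x_4) = 0.123049, coefficient = 1

I ≈ (0.375000/3) × 3.167098 = 0.395887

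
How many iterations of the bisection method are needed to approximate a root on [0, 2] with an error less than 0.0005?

We need (b-a)/2^n ≤ 0.0005
(2 - 0)/2^n ≤ 0.0005
2/2^n ≤ 0.0005
2^n ≥ 4000
n ≥ log₂(4000) = 11.97
n ≥ 12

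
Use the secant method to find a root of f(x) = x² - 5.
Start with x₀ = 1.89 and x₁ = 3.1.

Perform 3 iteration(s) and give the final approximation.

f(x) = x² - 5
x₀ = 1.89, x₁ = 3.1

Secant formula: x_{n+1} = x_n - f(x_n)(x_n - x_{n-1})/(f(x_n) - f(x_{n-1}))

Iteration 1:
  f(1.890000) = -1.427900
  f(3.100000) = 4.610000
  x_2 = 3.100000 - 4.610000×(3.100000 - 1.890000)/(4.610000 - (-1.427900))
       = 2.176152
Iteration 2:
  f(3.100000) = 4.610000
  f(2.176152) = -0.264361
  x_3 = 2.176152 - (-0.264361)×(2.176152 - 3.100000)/(-0.264361 - 4.610000)
       = 2.226257
Iteration 3:
  f(2.176152) = -0.264361
  f(2.226257) = -0.043779
  x_4 = 2.226257 - (-0.043779)×(2.226257 - 2.176152)/(-0.043779 - (-0.264361))
       = 2.236201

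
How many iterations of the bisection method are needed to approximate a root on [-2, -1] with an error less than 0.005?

We need (b-a)/2^n ≤ 0.005
(-1 - (-2))/2^n ≤ 0.005
1/2^n ≤ 0.005
2^n ≥ 200
n ≥ log₂(200) = 7.64
n ≥ 8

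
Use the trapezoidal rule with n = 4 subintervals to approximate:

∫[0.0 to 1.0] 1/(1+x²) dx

f(x) = 1/(1+x²)
a = 0.0, b = 1.0, n = 4
h = (b - a)/n = 0.250000

Trapezoidal rule: (h/2)[f(x₀) + 2f(x₁) + 2f(x₂) + ... + f(xₙ)]

x_0 = 0.0000, f(x_0) = 1.000000, coefficient = 1
x_1 = 0.2500, f(x_1) = 0.941176, coefficient = 2
x_2 = 0.5000, f(x_2) = 0.800000, coefficient = 2
x_3 = 0.7500, f(x_3) = 0.640000, coefficient = 2
x_4 = 1.0000, f(x_4) = 0.500000, coefficient = 1

I ≈ (0.250000/2) × 6.262353 = 0.782794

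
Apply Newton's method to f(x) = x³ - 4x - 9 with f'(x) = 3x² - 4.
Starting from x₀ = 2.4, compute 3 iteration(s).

f(x) = x³ - 4x - 9
f'(x) = 3x² - 4
x₀ = 2.4

Newton-Raphson formula: x_{n+1} = x_n - f(x_n)/f'(x_n)

Iteration 1:
  f(2.400000) = -4.776000
  f'(2.400000) = 13.280000
  x_1 = 2.400000 - (-4.776000)/13.280000 = 2.759639
Iteration 2:
  f(2.759639) = 0.977763
  f'(2.759639) = 18.846815
  x_2 = 2.759639 - 0.977763/18.846815 = 2.707759
Iteration 3:
  f(2.707759) = 0.022143
  f'(2.707759) = 17.995878
  x_3 = 2.707759 - 0.022143/17.995878 = 2.706529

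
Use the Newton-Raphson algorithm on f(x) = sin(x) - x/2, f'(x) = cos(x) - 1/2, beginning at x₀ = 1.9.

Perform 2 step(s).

f(x) = sin(x) - x/2
f'(x) = cos(x) - 1/2
x₀ = 1.9

Newton-Raphson formula: x_{n+1} = x_n - f(x_n)/f'(x_n)

Iteration 1:
  f(1.900000) = -0.003700
  f'(1.900000) = -0.823290
  x_1 = 1.900000 - (-0.003700)/(-0.823290) = 1.895506
Iteration 2:
  f(1.895506) = -0.000010
  f'(1.895506) = -0.819034
  x_2 = 1.895506 - (-0.000010)/(-0.819034) = 1.895494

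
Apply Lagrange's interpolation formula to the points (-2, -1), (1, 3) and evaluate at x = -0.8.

Lagrange interpolation formula:
P(x) = Σ yᵢ × Lᵢ(x)
where Lᵢ(x) = Π_{j≠i} (x - xⱼ)/(xᵢ - xⱼ)

L_0(-0.8) = (-0.8 - 1)/(-2 - 1) = 0.600000
L_1(-0.8) = (-0.8 - (-2))/(1 - (-2)) = 0.400000

P(-0.8) = (-1)×L_0(-0.8) + 3×L_1(-0.8)
P(-0.8) = 0.600000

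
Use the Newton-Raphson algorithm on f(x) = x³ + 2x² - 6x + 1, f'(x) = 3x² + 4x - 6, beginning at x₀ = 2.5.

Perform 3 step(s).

f(x) = x³ + 2x² - 6x + 1
f'(x) = 3x² + 4x - 6
x₀ = 2.5

Newton-Raphson formula: x_{n+1} = x_n - f(x_n)/f'(x_n)

Iteration 1:
  f(2.500000) = 14.125000
  f'(2.500000) = 22.750000
  x_1 = 2.500000 - 14.125000/22.750000 = 1.879121
Iteration 2:
  f(1.879121) = 3.422820
  f'(1.879121) = 12.109769
  x_2 = 1.879121 - 3.422820/12.109769 = 1.596471
Iteration 3:
  f(1.596471) = 0.587573
  f'(1.596471) = 8.032048
  x_3 = 1.596471 - 0.587573/8.032048 = 1.523318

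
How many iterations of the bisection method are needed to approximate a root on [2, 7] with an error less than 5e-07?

We need (b-a)/2^n ≤ 5e-07
(7 - 2)/2^n ≤ 5e-07
5/2^n ≤ 5e-07
2^n ≥ 10000000
n ≥ log₂(10000000) = 23.25
n ≥ 24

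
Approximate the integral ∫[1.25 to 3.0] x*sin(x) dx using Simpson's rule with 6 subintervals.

f(x) = x*sin(x)
a = 1.25, b = 3.0, n = 6
h = (b - a)/n = 0.291667

Simpson's rule: (h/3)[f(x₀) + 4f(x₁) + 2f(x₂) + ... + f(xₙ)]

x_0 = 1.2500, f(x_0) = 1.186231, coefficient = 1
x_1 = 1.5417, f(x_1) = 1.541013, coefficient = 4
x_2 = 1.8333, f(x_2) = 1.770514, coefficient = 2
x_3 = 2.1250, f(x_3) = 1.806930, coefficient = 4
x_4 = 2.4167, f(x_4) = 1.602443, coefficient = 2
x_5 = 2.7083, f(x_5) = 1.137043, coefficient = 4
x_6 = 3.0000, f(x_6) = 0.423360, coefficient = 1

I ≈ (0.291667/3) × 26.295445 = 2.556502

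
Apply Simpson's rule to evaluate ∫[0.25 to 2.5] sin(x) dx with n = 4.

f(x) = sin(x)
a = 0.25, b = 2.5, n = 4
h = (b - a)/n = 0.562500

Simpson's rule: (h/3)[f(x₀) + 4f(x₁) + 2f(x₂) + ... + f(xₙ)]

x_0 = 0.2500, f(x_0) = 0.247404, coefficient = 1
x_1 = 0.8125, f(x_1) = 0.726009, coefficient = 4
x_2 = 1.3750, f(x_2) = 0.980893, coefficient = 2
x_3 = 1.9375, f(x_3) = 0.933514, coefficient = 4
x_4 = 2.5000, f(x_4) = 0.598472, coefficient = 1

I ≈ (0.562500/3) × 9.445754 = 1.771079
Exact value: 1.770056
Error: 0.001023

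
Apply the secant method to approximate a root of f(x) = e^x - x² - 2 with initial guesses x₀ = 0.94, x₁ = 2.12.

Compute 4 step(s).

f(x) = e^x - x² - 2
x₀ = 0.94, x₁ = 2.12

Secant formula: x_{n+1} = x_n - f(x_n)(x_n - x_{n-1})/(f(x_n) - f(x_{n-1}))

Iteration 1:
  f(0.940000) = -0.323619
  f(2.120000) = 1.836737
  x_2 = 2.120000 - 1.836737×(2.120000 - 0.940000)/(1.836737 - (-0.323619))
       = 1.116762
Iteration 2:
  f(2.120000) = 1.836737
  f(1.116762) = -0.192211
  x_3 = 1.116762 - (-0.192211)×(1.116762 - 2.120000)/(-0.192211 - 1.836737)
       = 1.211803
Iteration 3:
  f(1.116762) = -0.192211
  f(1.211803) = -0.108930
  x_4 = 1.211803 - (-0.108930)×(1.211803 - 1.116762)/(-0.108930 - (-0.192211))
       = 1.336115
Iteration 4:
  f(1.211803) = -0.108930
  f(1.336115) = 0.019032
  x_5 = 1.336115 - 0.019032×(1.336115 - 1.211803)/(0.019032 - (-0.108930))
       = 1.317626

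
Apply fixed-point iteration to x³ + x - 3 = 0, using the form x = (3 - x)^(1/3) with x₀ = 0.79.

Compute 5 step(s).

Equation: x³ + x - 3 = 0
Fixed-point form: x = (3 - x)^(1/3)
x₀ = 0.79

x_1 = g(0.790000) = 1.302559
x_2 = g(1.302559) = 1.192884
x_3 = g(1.192884) = 1.218041
x_4 = g(1.218041) = 1.212363
x_5 = g(1.212363) = 1.213649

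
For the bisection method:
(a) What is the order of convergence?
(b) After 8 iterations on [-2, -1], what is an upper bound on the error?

(a) Bisection has linear (order 1) convergence; the error is halved each step.

(b) Error bound = (b-a)/2^n = (-1 - (-2))/2^{8}
    = 1/2^{8}

(a) 1 (linear); (b) error ≤ 3.91e-03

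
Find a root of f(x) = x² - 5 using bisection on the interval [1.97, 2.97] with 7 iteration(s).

f(x) = x² - 5
Initial interval: [1.97, 2.97]

Iteration 1:
  c_1 = (1.970000 + 2.970000)/2 = 2.470000
  f(c_1) = f(2.470000) = 1.100900
  f(a) × f(c) < 0, new interval: [1.970000, 2.470000]
Iteration 2:
  c_2 = (1.970000 + 2.470000)/2 = 2.220000
  f(c_2) = f(2.220000) = -0.071600
  f(a) × f(c) ≥ 0, new interval: [2.220000, 2.470000]
Iteration 3:
  c_3 = (2.220000 + 2.470000)/2 = 2.345000
  f(c_3) = f(2.345000) = 0.499025
  f(a) × f(c) < 0, new interval: [2.220000, 2.345000]
Iteration 4:
  c_4 = (2.220000 + 2.345000)/2 = 2.282500
  f(c_4) = f(2.282500) = 0.209806
  f(a) × f(c) < 0, new interval: [2.220000, 2.282500]
Iteration 5:
  c_5 = (2.220000 + 2.282500)/2 = 2.251250
  f(c_5) = f(2.251250) = 0.068127
  f(a) × f(c) < 0, new interval: [2.220000, 2.251250]
Iteration 6:
  c_6 = (2.220000 + 2.251250)/2 = 2.235625
  f(c_6) = f(2.235625) = -0.001981
  f(a) × f(c) ≥ 0, new interval: [2.235625, 2.251250]
Iteration 7:
  c_7 = (2.235625 + 2.251250)/2 = 2.243438
  f(c_7) = f(2.243438) = 0.033012
  f(a) × f(c) < 0, new interval: [2.235625, 2.243438]

After 7 iteration(s), the approximation is c_7 = 2.243438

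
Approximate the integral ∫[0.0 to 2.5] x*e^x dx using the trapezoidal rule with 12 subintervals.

f(x) = x*e^x
a = 0.0, b = 2.5, n = 12
h = (b - a)/n = 0.208333

Trapezoidal rule: (h/2)[f(x₀) + 2f(x₁) + 2f(x₂) + ... + f(xₙ)]

x_0 = 0.0000, f(x_0) = 0.000000, coefficient = 1
x_1 = 0.2083, f(x_1) = 0.256588, coefficient = 2
x_2 = 0.4167, f(x_2) = 0.632040, coefficient = 2
x_3 = 0.6250, f(x_3) = 1.167654, coefficient = 2
x_4 = 0.8333, f(x_4) = 1.917480, coefficient = 2
x_5 = 1.0417, f(x_5) = 2.952017, coefficient = 2
x_6 = 1.2500, f(x_6) = 4.362929, coefficient = 2
x_7 = 1.4583, f(x_7) = 6.269067, coefficient = 2
x_8 = 1.6667, f(x_8) = 8.824150, coefficient = 2
x_9 = 1.8750, f(x_9) = 12.226536, coefficient = 2
x_10 = 2.0833, f(x_10) = 16.731656, coefficient = 2
x_11 = 2.2917, f(x_11) = 22.667814, coefficient = 2
x_12 = 2.5000, f(x_12) = 30.456235, coefficient = 1

I ≈ (0.208333/2) × 186.472097 = 19.424177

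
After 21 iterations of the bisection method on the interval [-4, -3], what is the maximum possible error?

Bisection error bound: |error| ≤ (b-a)/2^n
|error| ≤ (-3 - (-4))/2^21 = 1/2^21
|error| ≤ 0.0000004768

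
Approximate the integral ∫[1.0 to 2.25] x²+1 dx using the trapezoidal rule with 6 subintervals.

f(x) = x²+1
a = 1.0, b = 2.25, n = 6
h = (b - a)/n = 0.208333

Trapezoidal rule: (h/2)[f(x₀) + 2f(x₁) + 2f(x₂) + ... + f(xₙ)]

x_0 = 1.0000, f(x_0) = 2.000000, coefficient = 1
x_1 = 1.2083, f(x_1) = 2.460069, coefficient = 2
x_2 = 1.4167, f(x_2) = 3.006944, coefficient = 2
x_3 = 1.6250, f(x_3) = 3.640625, coefficient = 2
x_4 = 1.8333, f(x_4) = 4.361111, coefficient = 2
x_5 = 2.0417, f(x_5) = 5.168403, coefficient = 2
x_6 = 2.2500, f(x_6) = 6.062500, coefficient = 1

I ≈ (0.208333/2) × 45.336806 = 4.722584
Exact value: 4.713542
Error: 0.009042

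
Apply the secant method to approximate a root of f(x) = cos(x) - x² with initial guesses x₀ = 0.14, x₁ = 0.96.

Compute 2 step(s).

f(x) = cos(x) - x²
x₀ = 0.14, x₁ = 0.96

Secant formula: x_{n+1} = x_n - f(x_n)(x_n - x_{n-1})/(f(x_n) - f(x_{n-1}))

Iteration 1:
  f(0.140000) = 0.970616
  f(0.960000) = -0.348080
  x_2 = 0.960000 - (-0.348080)×(0.960000 - 0.140000)/(-0.348080 - 0.970616)
       = 0.743555
Iteration 2:
  f(0.960000) = -0.348080
  f(0.743555) = 0.183194
  x_3 = 0.743555 - 0.183194×(0.743555 - 0.960000)/(0.183194 - (-0.348080))
       = 0.818189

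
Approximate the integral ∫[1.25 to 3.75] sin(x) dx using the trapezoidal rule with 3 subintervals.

f(x) = sin(x)
a = 1.25, b = 3.75, n = 3
h = (b - a)/n = 0.833333

Trapezoidal rule: (h/2)[f(x₀) + 2f(x₁) + 2f(x₂) + ... + f(xₙ)]

x_0 = 1.2500, f(x_0) = 0.948985, coefficient = 1
x_1 = 2.0833, f(x_1) = 0.871503, coefficient = 2
x_2 = 2.9167, f(x_2) = 0.223034, coefficient = 2
x_3 = 3.7500, f(x_3) = -0.571561, coefficient = 1

I ≈ (0.833333/2) × 2.566498 = 1.069374
Exact value: 1.135882
Error: 0.066508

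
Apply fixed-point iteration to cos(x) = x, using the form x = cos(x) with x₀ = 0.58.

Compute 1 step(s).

Equation: cos(x) = x
Fixed-point form: x = cos(x)
x₀ = 0.58

x_1 = g(0.580000) = 0.836463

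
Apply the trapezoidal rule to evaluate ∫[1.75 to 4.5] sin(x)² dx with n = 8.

f(x) = sin(x)²
a = 1.75, b = 4.5, n = 8
h = (b - a)/n = 0.343750

Trapezoidal rule: (h/2)[f(x₀) + 2f(x₁) + 2f(x₂) + ... + f(xₙ)]

x_0 = 1.7500, f(x_0) = 0.968228, coefficient = 1
x_1 = 2.0938, f(x_1) = 0.750558, coefficient = 2
x_2 = 2.4375, f(x_2) = 0.419052, coefficient = 2
x_3 = 2.7812, f(x_3) = 0.124323, coefficient = 2
x_4 = 3.1250, f(x_4) = 0.000275, coefficient = 2
x_5 = 3.4688, f(x_5) = 0.103267, coefficient = 2
x_6 = 3.8125, f(x_6) = 0.386507, coefficient = 2
x_7 = 4.1562, f(x_7) = 0.721310, coefficient = 2
x_8 = 4.5000, f(x_8) = 0.955565, coefficient = 1

I ≈ (0.343750/2) × 6.934381 = 1.191847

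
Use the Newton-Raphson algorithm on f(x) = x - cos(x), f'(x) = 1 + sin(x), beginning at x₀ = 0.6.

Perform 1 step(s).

f(x) = x - cos(x)
f'(x) = 1 + sin(x)
x₀ = 0.6

Newton-Raphson formula: x_{n+1} = x_n - f(x_n)/f'(x_n)

Iteration 1:
  f(0.600000) = -0.225336
  f'(0.600000) = 1.564642
  x_1 = 0.600000 - (-0.225336)/1.564642 = 0.744017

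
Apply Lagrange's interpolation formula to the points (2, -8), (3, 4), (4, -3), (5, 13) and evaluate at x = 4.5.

Lagrange interpolation formula:
P(x) = Σ yᵢ × Lᵢ(x)
where Lᵢ(x) = Π_{j≠i} (x - xⱼ)/(xᵢ - xⱼ)

L_0(4.5) = (4.5 - 3)/(2 - 3) × (4.5 - 4)/(2 - 4) × (4.5 - 5)/(2 - 5) = 0.062500
L_1(4.5) = (4.5 - 2)/(3 - 2) × (4.5 - 4)/(3 - 4) × (4.5 - 5)/(3 - 5) = -0.312500
L_2(4.5) = (4.5 - 2)/(4 - 2) × (4.5 - 3)/(4 - 3) × (4.5 - 5)/(4 - 5) = 0.937500
L_3(4.5) = (4.5 - 2)/(5 - 2) × (4.5 - 3)/(5 - 3) × (4.5 - 4)/(5 - 4) = 0.312500

P(4.5) = (-8)×L_0(4.5) + 4×L_1(4.5) + (-3)×L_2(4.5) + 13×L_3(4.5)
P(4.5) = -0.500000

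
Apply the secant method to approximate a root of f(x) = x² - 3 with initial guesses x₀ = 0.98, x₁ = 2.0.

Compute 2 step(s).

f(x) = x² - 3
x₀ = 0.98, x₁ = 2.0

Secant formula: x_{n+1} = x_n - f(x_n)(x_n - x_{n-1})/(f(x_n) - f(x_{n-1}))

Iteration 1:
  f(0.980000) = -2.039600
  f(2.000000) = 1.000000
  x_2 = 2.000000 - 1.000000×(2.000000 - 0.980000)/(1.000000 - (-2.039600))
       = 1.664430
Iteration 2:
  f(2.000000) = 1.000000
  f(1.664430) = -0.229674
  x_3 = 1.664430 - (-0.229674)×(1.664430 - 2.000000)/(-0.229674 - 1.000000)
       = 1.727106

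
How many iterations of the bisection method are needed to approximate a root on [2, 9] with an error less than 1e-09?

We need (b-a)/2^n ≤ 1e-09
(9 - 2)/2^n ≤ 1e-09
7/2^n ≤ 1e-09
2^n ≥ 7000000000
n ≥ log₂(7000000000) = 32.70
n ≥ 33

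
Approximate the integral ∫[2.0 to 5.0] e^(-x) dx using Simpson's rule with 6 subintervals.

f(x) = e^(-x)
a = 2.0, b = 5.0, n = 6
h = (b - a)/n = 0.500000

Simpson's rule: (h/3)[f(x₀) + 4f(x₁) + 2f(x₂) + ... + f(xₙ)]

x_0 = 2.0000, f(x_0) = 0.135335, coefficient = 1
x_1 = 2.5000, f(x_1) = 0.082085, coefficient = 4
x_2 = 3.0000, f(x_2) = 0.049787, coefficient = 2
x_3 = 3.5000, f(x_3) = 0.030197, coefficient = 4
x_4 = 4.0000, f(x_4) = 0.018316, coefficient = 2
x_5 = 4.5000, f(x_5) = 0.011109, coefficient = 4
x_6 = 5.0000, f(x_6) = 0.006738, coefficient = 1

I ≈ (0.500000/3) × 0.771844 = 0.128641
Exact value: 0.128597
Error: 0.000043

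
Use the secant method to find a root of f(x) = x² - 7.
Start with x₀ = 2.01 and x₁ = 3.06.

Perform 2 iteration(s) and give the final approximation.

f(x) = x² - 7
x₀ = 2.01, x₁ = 3.06

Secant formula: x_{n+1} = x_n - f(x_n)(x_n - x_{n-1})/(f(x_n) - f(x_{n-1}))

Iteration 1:
  f(2.010000) = -2.959900
  f(3.060000) = 2.363600
  x_2 = 3.060000 - 2.363600×(3.060000 - 2.010000)/(2.363600 - (-2.959900))
       = 2.593807
Iteration 2:
  f(3.060000) = 2.363600
  f(2.593807) = -0.272167
  x_3 = 2.593807 - (-0.272167)×(2.593807 - 3.060000)/(-0.272167 - 2.363600)
       = 2.641945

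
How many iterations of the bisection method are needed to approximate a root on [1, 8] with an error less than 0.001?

We need (b-a)/2^n ≤ 0.001
(8 - 1)/2^n ≤ 0.001
7/2^n ≤ 0.001
2^n ≥ 7000
n ≥ log₂(7000) = 12.77
n ≥ 13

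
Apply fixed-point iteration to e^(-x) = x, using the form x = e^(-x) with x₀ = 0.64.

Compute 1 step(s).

Equation: e^(-x) = x
Fixed-point form: x = e^(-x)
x₀ = 0.64

x_1 = g(0.640000) = 0.527292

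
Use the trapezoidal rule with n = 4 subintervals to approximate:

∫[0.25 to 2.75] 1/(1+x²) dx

f(x) = 1/(1+x²)
a = 0.25, b = 2.75, n = 4
h = (b - a)/n = 0.625000

Trapezoidal rule: (h/2)[f(x₀) + 2f(x₁) + 2f(x₂) + ... + f(xₙ)]

x_0 = 0.2500, f(x_0) = 0.941176, coefficient = 1
x_1 = 0.8750, f(x_1) = 0.566372, coefficient = 2
x_2 = 1.5000, f(x_2) = 0.307692, coefficient = 2
x_3 = 2.1250, f(x_3) = 0.181303, coefficient = 2
x_4 = 2.7500, f(x_4) = 0.116788, coefficient = 1

I ≈ (0.625000/2) × 3.168699 = 0.990218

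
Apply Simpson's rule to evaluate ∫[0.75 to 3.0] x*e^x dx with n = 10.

f(x) = x*e^x
a = 0.75, b = 3.0, n = 10
h = (b - a)/n = 0.225000

Simpson's rule: (h/3)[f(x₀) + 4f(x₁) + 2f(x₂) + ... + f(xₙ)]

x_0 = 0.7500, f(x_0) = 1.587750, coefficient = 1
x_1 = 0.9750, f(x_1) = 2.584888, coefficient = 4
x_2 = 1.2000, f(x_2) = 3.984140, coefficient = 2
x_3 = 1.4250, f(x_3) = 5.924947, coefficient = 4
x_4 = 1.6500, f(x_4) = 8.591517, coefficient = 2
x_5 = 1.8750, f(x_5) = 12.226536, coefficient = 4
x_6 = 2.1000, f(x_6) = 17.148957, coefficient = 2
x_7 = 2.3250, f(x_7) = 23.777031, coefficient = 4
x_8 = 2.5500, f(x_8) = 32.658115, coefficient = 2
x_9 = 2.7750, f(x_9) = 44.507190, coefficient = 4
x_10 = 3.0000, f(x_10) = 60.256611, coefficient = 1

I ≈ (0.225000/3) × 542.692187 = 40.701914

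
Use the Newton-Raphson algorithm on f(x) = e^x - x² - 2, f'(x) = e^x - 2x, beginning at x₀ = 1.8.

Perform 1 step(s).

f(x) = e^x - x² - 2
f'(x) = e^x - 2x
x₀ = 1.8

Newton-Raphson formula: x_{n+1} = x_n - f(x_n)/f'(x_n)

Iteration 1:
  f(1.800000) = 0.809647
  f'(1.800000) = 2.449647
  x_1 = 1.800000 - 0.809647/2.449647 = 1.469484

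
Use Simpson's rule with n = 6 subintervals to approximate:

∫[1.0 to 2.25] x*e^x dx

f(x) = x*e^x
a = 1.0, b = 2.25, n = 6
h = (b - a)/n = 0.208333

Simpson's rule: (h/3)[f(x₀) + 4f(x₁) + 2f(x₂) + ... + f(xₙ)]

x_0 = 1.0000, f(x_0) = 2.718282, coefficient = 1
x_1 = 1.2083, f(x_1) = 4.045379, coefficient = 4
x_2 = 1.4167, f(x_2) = 5.841417, coefficient = 2
x_3 = 1.6250, f(x_3) = 8.252431, coefficient = 4
x_4 = 1.8333, f(x_4) = 11.466952, coefficient = 2
x_5 = 2.0417, f(x_5) = 15.727852, coefficient = 4
x_6 = 2.2500, f(x_6) = 21.347406, coefficient = 1

I ≈ (0.208333/3) × 170.785072 = 11.860074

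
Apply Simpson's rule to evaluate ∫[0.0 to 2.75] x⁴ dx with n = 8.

f(x) = x⁴
a = 0.0, b = 2.75, n = 8
h = (b - a)/n = 0.343750

Simpson's rule: (h/3)[f(x₀) + 4f(x₁) + 2f(x₂) + ... + f(xₙ)]

x_0 = 0.0000, f(x_0) = 0.000000, coefficient = 1
x_1 = 0.3438, f(x_1) = 0.013963, coefficient = 4
x_2 = 0.6875, f(x_2) = 0.223404, coefficient = 2
x_3 = 1.0312, f(x_3) = 1.130982, coefficient = 4
x_4 = 1.3750, f(x_4) = 3.574463, coefficient = 2
x_5 = 1.7188, f(x_5) = 8.726716, coefficient = 4
x_6 = 2.0625, f(x_6) = 18.095718, coefficient = 2
x_7 = 2.4062, f(x_7) = 33.524552, coefficient = 4
x_8 = 2.7500, f(x_8) = 57.191406, coefficient = 1

I ≈ (0.343750/3) × 274.563431 = 31.460393
Exact value: 31.455273
Error: 0.005120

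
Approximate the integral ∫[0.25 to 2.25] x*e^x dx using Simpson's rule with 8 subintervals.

f(x) = x*e^x
a = 0.25, b = 2.25, n = 8
h = (b - a)/n = 0.250000

Simpson's rule: (h/3)[f(x₀) + 4f(x₁) + 2f(x₂) + ... + f(xₙ)]

x_0 = 0.2500, f(x_0) = 0.321006, coefficient = 1
x_1 = 0.5000, f(x_1) = 0.824361, coefficient = 4
x_2 = 0.7500, f(x_2) = 1.587750, coefficient = 2
x_3 = 1.0000, f(x_3) = 2.718282, coefficient = 4
x_4 = 1.2500, f(x_4) = 4.362929, coefficient = 2
x_5 = 1.5000, f(x_5) = 6.722534, coefficient = 4
x_6 = 1.7500, f(x_6) = 10.070555, coefficient = 2
x_7 = 2.0000, f(x_7) = 14.778112, coefficient = 4
x_8 = 2.2500, f(x_8) = 21.347406, coefficient = 1

I ≈ (0.250000/3) × 153.884032 = 12.823669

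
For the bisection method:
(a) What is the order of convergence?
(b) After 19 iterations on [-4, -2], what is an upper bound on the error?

(a) Bisection has linear (order 1) convergence; the error is halved each step.

(b) Error bound = (b-a)/2^n = (-2 - (-4))/2^{19}
    = 2/2^{19}

(a) 1 (linear); (b) error ≤ 3.81e-06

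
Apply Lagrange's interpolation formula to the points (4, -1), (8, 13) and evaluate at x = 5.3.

Lagrange interpolation formula:
P(x) = Σ yᵢ × Lᵢ(x)
where Lᵢ(x) = Π_{j≠i} (x - xⱼ)/(xᵢ - xⱼ)

L_0(5.3) = (5.3 - 8)/(4 - 8) = 0.675000
L_1(5.3) = (5.3 - 4)/(8 - 4) = 0.325000

P(5.3) = (-1)×L_0(5.3) + 13×L_1(5.3)
P(5.3) = 3.550000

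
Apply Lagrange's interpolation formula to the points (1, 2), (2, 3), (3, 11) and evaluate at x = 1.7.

Lagrange interpolation formula:
P(x) = Σ yᵢ × Lᵢ(x)
where Lᵢ(x) = Π_{j≠i} (x - xⱼ)/(xᵢ - xⱼ)

L_0(1.7) = (1.7 - 2)/(1 - 2) × (1.7 - 3)/(1 - 3) = 0.195000
L_1(1.7) = (1.7 - 1)/(2 - 1) × (1.7 - 3)/(2 - 3) = 0.910000
L_2(1.7) = (1.7 - 1)/(3 - 1) × (1.7 - 2)/(3 - 2) = -0.105000

P(1.7) = 2×L_0(1.7) + 3×L_1(1.7) + 11×L_2(1.7)
P(1.7) = 1.965000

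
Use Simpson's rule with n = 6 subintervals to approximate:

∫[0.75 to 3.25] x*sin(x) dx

f(x) = x*sin(x)
a = 0.75, b = 3.25, n = 6
h = (b - a)/n = 0.416667

Simpson's rule: (h/3)[f(x₀) + 4f(x₁) + 2f(x₂) + ... + f(xₙ)]

x_0 = 0.7500, f(x_0) = 0.511229, coefficient = 1
x_1 = 1.1667, f(x_1) = 1.072686, coefficient = 4
x_2 = 1.5833, f(x_2) = 1.583209, coefficient = 2
x_3 = 2.0000, f(x_3) = 1.818595, coefficient = 4
x_4 = 2.4167, f(x_4) = 1.602443, coefficient = 2
x_5 = 2.8333, f(x_5) = 0.859635, coefficient = 4
x_6 = 3.2500, f(x_6) = -0.351634, coefficient = 1

I ≈ (0.416667/3) × 21.534561 = 2.990911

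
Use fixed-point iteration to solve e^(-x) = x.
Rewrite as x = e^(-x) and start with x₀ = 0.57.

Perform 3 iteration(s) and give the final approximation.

Equation: e^(-x) = x
Fixed-point form: x = e^(-x)
x₀ = 0.57

x_1 = g(0.570000) = 0.565525
x_2 = g(0.565525) = 0.568062
x_3 = g(0.568062) = 0.566623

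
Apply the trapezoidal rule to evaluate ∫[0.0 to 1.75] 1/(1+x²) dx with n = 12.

f(x) = 1/(1+x²)
a = 0.0, b = 1.75, n = 12
h = (b - a)/n = 0.145833

Trapezoidal rule: (h/2)[f(x₀) + 2f(x₁) + 2f(x₂) + ... + f(xₙ)]

x_0 = 0.0000, f(x_0) = 1.000000, coefficient = 1
x_1 = 0.1458, f(x_1) = 0.979176, coefficient = 2
x_2 = 0.2917, f(x_2) = 0.921600, coefficient = 2
x_3 = 0.4375, f(x_3) = 0.839344, coefficient = 2
x_4 = 0.5833, f(x_4) = 0.746114, coefficient = 2
x_5 = 0.7292, f(x_5) = 0.652876, coefficient = 2
x_6 = 0.8750, f(x_6) = 0.566372, coefficient = 2
x_7 = 1.0208, f(x_7) = 0.489692, coefficient = 2
x_8 = 1.1667, f(x_8) = 0.423529, coefficient = 2
x_9 = 1.3125, f(x_9) = 0.367288, coefficient = 2
x_10 = 1.4583, f(x_10) = 0.319822, coefficient = 2
x_11 = 1.6042, f(x_11) = 0.279849, coefficient = 2
x_12 = 1.7500, f(x_12) = 0.246154, coefficient = 1

I ≈ (0.145833/2) × 14.417480 = 1.051275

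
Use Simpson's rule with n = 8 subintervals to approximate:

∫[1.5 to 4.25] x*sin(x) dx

f(x) = x*sin(x)
a = 1.5, b = 4.25, n = 8
h = (b - a)/n = 0.343750

Simpson's rule: (h/3)[f(x₀) + 4f(x₁) + 2f(x₂) + ... + f(xₙ)]

x_0 = 1.5000, f(x_0) = 1.496242, coefficient = 1
x_1 = 1.8438, f(x_1) = 1.775492, coefficient = 4
x_2 = 2.1875, f(x_2) = 1.784539, coefficient = 2
x_3 = 2.5312, f(x_3) = 1.450782, coefficient = 4
x_4 = 2.8750, f(x_4) = 0.757407, coefficient = 2
x_5 = 3.2188, f(x_5) = -0.248104, coefficient = 4
x_6 = 3.5625, f(x_6) = -1.455598, coefficient = 2
x_7 = 3.9062, f(x_7) = -2.704257, coefficient = 4
x_8 = 4.2500, f(x_8) = -3.803705, coefficient = 1

I ≈ (0.343750/3) × 0.960888 = 0.110102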